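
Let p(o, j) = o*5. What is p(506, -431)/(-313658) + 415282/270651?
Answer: 64785887263/42445925679 ≈ 1.5263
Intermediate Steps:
p(o, j) = 5*o
p(506, -431)/(-313658) + 415282/270651 = (5*506)/(-313658) + 415282/270651 = 2530*(-1/313658) + 415282*(1/270651) = -1265/156829 + 415282/270651 = 64785887263/42445925679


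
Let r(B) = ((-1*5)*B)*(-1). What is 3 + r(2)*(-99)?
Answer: -987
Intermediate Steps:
r(B) = 5*B (r(B) = -5*B*(-1) = 5*B)
3 + r(2)*(-99) = 3 + (5*2)*(-99) = 3 + 10*(-99) = 3 - 990 = -987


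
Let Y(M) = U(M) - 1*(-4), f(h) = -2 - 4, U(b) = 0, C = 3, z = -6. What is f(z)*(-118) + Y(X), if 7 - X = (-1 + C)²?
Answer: 712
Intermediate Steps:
f(h) = -6
X = 3 (X = 7 - (-1 + 3)² = 7 - 1*2² = 7 - 1*4 = 7 - 4 = 3)
Y(M) = 4 (Y(M) = 0 - 1*(-4) = 0 + 4 = 4)
f(z)*(-118) + Y(X) = -6*(-118) + 4 = 708 + 4 = 712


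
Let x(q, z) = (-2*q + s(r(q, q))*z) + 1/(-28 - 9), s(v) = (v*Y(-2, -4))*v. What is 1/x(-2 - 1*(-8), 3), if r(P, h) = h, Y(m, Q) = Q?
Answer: -37/16429 ≈ -0.0022521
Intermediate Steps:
s(v) = -4*v**2 (s(v) = (v*(-4))*v = (-4*v)*v = -4*v**2)
x(q, z) = -1/37 - 2*q - 4*z*q**2 (x(q, z) = (-2*q + (-4*q**2)*z) + 1/(-28 - 9) = (-2*q - 4*z*q**2) + 1/(-37) = (-2*q - 4*z*q**2) - 1/37 = -1/37 - 2*q - 4*z*q**2)
1/x(-2 - 1*(-8), 3) = 1/(-1/37 - 2*(-2 - 1*(-8)) - 4*3*(-2 - 1*(-8))**2) = 1/(-1/37 - 2*(-2 + 8) - 4*3*(-2 + 8)**2) = 1/(-1/37 - 2*6 - 4*3*6**2) = 1/(-1/37 - 12 - 4*3*36) = 1/(-1/37 - 12 - 432) = 1/(-16429/37) = -37/16429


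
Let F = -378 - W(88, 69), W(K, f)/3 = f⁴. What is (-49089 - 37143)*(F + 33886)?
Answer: 5861004072360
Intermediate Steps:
W(K, f) = 3*f⁴
F = -68001741 (F = -378 - 3*69⁴ = -378 - 3*22667121 = -378 - 1*68001363 = -378 - 68001363 = -68001741)
(-49089 - 37143)*(F + 33886) = (-49089 - 37143)*(-68001741 + 33886) = -86232*(-67967855) = 5861004072360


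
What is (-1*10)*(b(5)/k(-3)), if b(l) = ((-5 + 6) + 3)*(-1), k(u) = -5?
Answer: -8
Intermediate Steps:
b(l) = -4 (b(l) = (1 + 3)*(-1) = 4*(-1) = -4)
(-1*10)*(b(5)/k(-3)) = (-1*10)*(-4/(-5)) = -(-40)*(-1)/5 = -10*⅘ = -8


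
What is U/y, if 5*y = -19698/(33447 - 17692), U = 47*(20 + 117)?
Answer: -507232225/19698 ≈ -25750.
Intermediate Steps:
U = 6439 (U = 47*137 = 6439)
y = -19698/78775 (y = (-19698/(33447 - 17692))/5 = (-19698/15755)/5 = (-19698*1/15755)/5 = (⅕)*(-19698/15755) = -19698/78775 ≈ -0.25005)
U/y = 6439/(-19698/78775) = 6439*(-78775/19698) = -507232225/19698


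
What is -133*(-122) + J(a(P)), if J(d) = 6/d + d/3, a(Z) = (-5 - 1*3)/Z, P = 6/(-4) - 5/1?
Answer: 5064161/312 ≈ 16231.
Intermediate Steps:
P = -13/2 (P = 6*(-¼) - 5*1 = -3/2 - 5 = -13/2 ≈ -6.5000)
a(Z) = -8/Z (a(Z) = (-5 - 3)/Z = -8/Z)
J(d) = 6/d + d/3 (J(d) = 6/d + d*(⅓) = 6/d + d/3)
-133*(-122) + J(a(P)) = -133*(-122) + (6/((-8/(-13/2))) + (-8/(-13/2))/3) = 16226 + (6/((-8*(-2/13))) + (-8*(-2/13))/3) = 16226 + (6/(16/13) + (⅓)*(16/13)) = 16226 + (6*(13/16) + 16/39) = 16226 + (39/8 + 16/39) = 16226 + 1649/312 = 5064161/312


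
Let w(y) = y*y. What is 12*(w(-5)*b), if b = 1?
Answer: 300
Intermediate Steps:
w(y) = y²
12*(w(-5)*b) = 12*((-5)²*1) = 12*(25*1) = 12*25 = 300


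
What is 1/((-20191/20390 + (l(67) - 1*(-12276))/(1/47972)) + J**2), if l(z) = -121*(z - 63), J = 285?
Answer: 20390/11535990108919 ≈ 1.7675e-9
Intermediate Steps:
l(z) = 7623 - 121*z (l(z) = -121*(-63 + z) = 7623 - 121*z)
1/((-20191/20390 + (l(67) - 1*(-12276))/(1/47972)) + J**2) = 1/((-20191/20390 + ((7623 - 121*67) - 1*(-12276))/(1/47972)) + 285**2) = 1/((-20191*1/20390 + ((7623 - 8107) + 12276)/(1/47972)) + 81225) = 1/((-20191/20390 + (-484 + 12276)*47972) + 81225) = 1/((-20191/20390 + 11792*47972) + 81225) = 1/((-20191/20390 + 565685824) + 81225) = 1/(11534333931169/20390 + 81225) = 1/(11535990108919/20390) = 20390/11535990108919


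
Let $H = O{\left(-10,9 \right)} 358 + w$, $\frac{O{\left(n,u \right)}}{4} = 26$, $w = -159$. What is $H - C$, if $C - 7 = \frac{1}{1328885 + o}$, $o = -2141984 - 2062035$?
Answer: $\frac{106569716845}{2875134} \approx 37066.0$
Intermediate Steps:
$O{\left(n,u \right)} = 104$ ($O{\left(n,u \right)} = 4 \cdot 26 = 104$)
$o = -4204019$
$H = 37073$ ($H = 104 \cdot 358 - 159 = 37232 - 159 = 37073$)
$C = \frac{20125937}{2875134}$ ($C = 7 + \frac{1}{1328885 - 4204019} = 7 + \frac{1}{-2875134} = 7 - \frac{1}{2875134} = \frac{20125937}{2875134} \approx 7.0$)
$H - C = 37073 - \frac{20125937}{2875134} = \frac{106569716845}{2875134}$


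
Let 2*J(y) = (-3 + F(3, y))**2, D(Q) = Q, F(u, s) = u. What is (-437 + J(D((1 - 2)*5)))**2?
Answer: 190969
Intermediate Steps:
J(y) = 0 (J(y) = (-3 + 3)**2/2 = (1/2)*0**2 = (1/2)*0 = 0)
(-437 + J(D((1 - 2)*5)))**2 = (-437 + 0)**2 = (-437)**2 = 190969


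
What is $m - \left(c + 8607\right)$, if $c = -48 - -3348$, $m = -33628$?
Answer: $-45535$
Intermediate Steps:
$c = 3300$ ($c = -48 + 3348 = 3300$)
$m - \left(c + 8607\right) = -33628 - \left(3300 + 8607\right) = -33628 - 11907 = -45535$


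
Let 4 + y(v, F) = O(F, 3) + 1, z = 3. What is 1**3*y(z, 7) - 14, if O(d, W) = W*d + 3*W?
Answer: 13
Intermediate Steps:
O(d, W) = 3*W + W*d
y(v, F) = 6 + 3*F (y(v, F) = -4 + (3*(3 + F) + 1) = -4 + ((9 + 3*F) + 1) = -4 + (10 + 3*F) = 6 + 3*F)
1**3*y(z, 7) - 14 = 1**3*(6 + 3*7) - 14 = 1*(6 + 21) - 14 = 1*27 - 14 = 27 - 14 = 13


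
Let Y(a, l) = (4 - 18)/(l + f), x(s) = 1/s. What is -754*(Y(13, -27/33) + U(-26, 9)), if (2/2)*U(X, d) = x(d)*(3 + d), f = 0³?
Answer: -125164/9 ≈ -13907.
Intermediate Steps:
x(s) = 1/s
f = 0
U(X, d) = (3 + d)/d
Y(a, l) = -14/l (Y(a, l) = (4 - 18)/(l + 0) = -14/l)
-754*(Y(13, -27/33) + U(-26, 9)) = -754*(-14/((-27/33)) + (3 + 9)/9) = -754*(-14/((-27*1/33)) + (⅑)*12) = -754*(-14/(-9/11) + 4/3) = -754*(-14*(-11/9) + 4/3) = -754*(154/9 + 4/3) = -754*166/9 = -125164/9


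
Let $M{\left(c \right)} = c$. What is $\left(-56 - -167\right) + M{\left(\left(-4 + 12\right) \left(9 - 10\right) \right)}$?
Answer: $103$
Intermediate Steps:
$\left(-56 - -167\right) + M{\left(\left(-4 + 12\right) \left(9 - 10\right) \right)} = \left(-56 - -167\right) + \left(-4 + 12\right) \left(9 - 10\right) = \left(-56 + 167\right) + 8 \left(-1\right) = 111 - 8 = 103$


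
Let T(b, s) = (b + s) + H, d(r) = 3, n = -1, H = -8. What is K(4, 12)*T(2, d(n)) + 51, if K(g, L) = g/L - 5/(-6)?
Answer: 95/2 ≈ 47.500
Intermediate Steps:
T(b, s) = -8 + b + s (T(b, s) = (b + s) - 8 = -8 + b + s)
K(g, L) = ⅚ + g/L (K(g, L) = g/L - 5*(-⅙) = g/L + ⅚ = ⅚ + g/L)
K(4, 12)*T(2, d(n)) + 51 = (⅚ + 4/12)*(-8 + 2 + 3) + 51 = (⅚ + 4*(1/12))*(-3) + 51 = (⅚ + ⅓)*(-3) + 51 = (7/6)*(-3) + 51 = -7/2 + 51 = 95/2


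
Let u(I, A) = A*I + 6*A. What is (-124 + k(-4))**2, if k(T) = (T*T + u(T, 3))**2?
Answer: 129600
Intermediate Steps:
u(I, A) = 6*A + A*I
k(T) = (18 + T**2 + 3*T)**2 (k(T) = (T*T + 3*(6 + T))**2 = (T**2 + (18 + 3*T))**2 = (18 + T**2 + 3*T)**2)
(-124 + k(-4))**2 = (-124 + (18 + (-4)**2 + 3*(-4))**2)**2 = (-124 + (18 + 16 - 12)**2)**2 = (-124 + 22**2)**2 = (-124 + 484)**2 = 360**2 = 129600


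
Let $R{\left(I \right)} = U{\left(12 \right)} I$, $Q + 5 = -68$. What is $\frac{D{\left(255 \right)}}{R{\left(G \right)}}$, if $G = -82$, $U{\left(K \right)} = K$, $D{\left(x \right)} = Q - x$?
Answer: $\frac{1}{3} \approx 0.33333$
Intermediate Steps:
$Q = -73$ ($Q = -5 - 68 = -73$)
$D{\left(x \right)} = -73 - x$
$R{\left(I \right)} = 12 I$
$\frac{D{\left(255 \right)}}{R{\left(G \right)}} = \frac{-73 - 255}{12 \left(-82\right)} = \frac{-73 - 255}{-984} = \left(-328\right) \left(- \frac{1}{984}\right) = \frac{1}{3}$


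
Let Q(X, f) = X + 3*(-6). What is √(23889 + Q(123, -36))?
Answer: 3*√2666 ≈ 154.90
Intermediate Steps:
Q(X, f) = -18 + X (Q(X, f) = X - 18 = -18 + X)
√(23889 + Q(123, -36)) = √(23889 + (-18 + 123)) = √(23889 + 105) = √23994 = 3*√2666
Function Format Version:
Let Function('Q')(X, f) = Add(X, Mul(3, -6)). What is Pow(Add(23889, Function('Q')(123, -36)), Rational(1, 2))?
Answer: Mul(3, Pow(2666, Rational(1, 2))) ≈ 154.90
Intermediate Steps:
Function('Q')(X, f) = Add(-18, X) (Function('Q')(X, f) = Add(X, -18) = Add(-18, X))
Pow(Add(23889, Function('Q')(123, -36)), Rational(1, 2)) = Pow(Add(23889, Add(-18, 123)), Rational(1, 2)) = Pow(Add(23889, 105), Rational(1, 2)) = Pow(23994, Rational(1, 2)) = Mul(3, Pow(2666, Rational(1, 2)))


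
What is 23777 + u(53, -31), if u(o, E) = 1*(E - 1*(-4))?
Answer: 23750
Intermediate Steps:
u(o, E) = 4 + E (u(o, E) = 1*(E + 4) = 1*(4 + E) = 4 + E)
23777 + u(53, -31) = 23777 + (4 - 31) = 23777 - 27 = 23750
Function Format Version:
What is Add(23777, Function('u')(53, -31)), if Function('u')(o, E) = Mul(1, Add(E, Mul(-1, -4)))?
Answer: 23750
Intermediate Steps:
Function('u')(o, E) = Add(4, E) (Function('u')(o, E) = Mul(1, Add(E, 4)) = Mul(1, Add(4, E)) = Add(4, E))
Add(23777, Function('u')(53, -31)) = Add(23777, Add(4, -31)) = Add(23777, -27) = 23750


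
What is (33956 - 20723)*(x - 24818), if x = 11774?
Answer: -172611252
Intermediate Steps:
(33956 - 20723)*(x - 24818) = (33956 - 20723)*(11774 - 24818) = 13233*(-13044) = -172611252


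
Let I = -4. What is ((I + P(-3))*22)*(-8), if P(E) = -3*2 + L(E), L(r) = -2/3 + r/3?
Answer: 6160/3 ≈ 2053.3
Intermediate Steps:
L(r) = -⅔ + r/3 (L(r) = -2*⅓ + r*(⅓) = -⅔ + r/3)
P(E) = -20/3 + E/3 (P(E) = -3*2 + (-⅔ + E/3) = -6 + (-⅔ + E/3) = -20/3 + E/3)
((I + P(-3))*22)*(-8) = ((-4 + (-20/3 + (⅓)*(-3)))*22)*(-8) = ((-4 + (-20/3 - 1))*22)*(-8) = ((-4 - 23/3)*22)*(-8) = -35/3*22*(-8) = -770/3*(-8) = 6160/3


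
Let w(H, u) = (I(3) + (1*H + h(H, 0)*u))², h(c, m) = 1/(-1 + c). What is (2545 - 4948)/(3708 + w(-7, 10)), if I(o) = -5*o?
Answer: -4272/7553 ≈ -0.56560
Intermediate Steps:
w(H, u) = (-15 + H + u/(-1 + H))² (w(H, u) = (-5*3 + (1*H + u/(-1 + H)))² = (-15 + (H + u/(-1 + H)))² = (-15 + H + u/(-1 + H))²)
(2545 - 4948)/(3708 + w(-7, 10)) = (2545 - 4948)/(3708 + (10 + (-1 - 7)*(-15 - 7))²/(-1 - 7)²) = -2403/(3708 + (10 - 8*(-22))²/(-8)²) = -2403/(3708 + (10 + 176)²/64) = -2403/(3708 + (1/64)*186²) = -2403/(3708 + (1/64)*34596) = -2403/(3708 + 8649/16) = -2403/67977/16 = -2403*16/67977 = -4272/7553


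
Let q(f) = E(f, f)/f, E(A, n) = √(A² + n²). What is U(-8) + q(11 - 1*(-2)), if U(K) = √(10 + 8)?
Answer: 4*√2 ≈ 5.6569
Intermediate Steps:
U(K) = 3*√2 (U(K) = √18 = 3*√2)
q(f) = √2*√(f²)/f (q(f) = √(f² + f²)/f = √(2*f²)/f = (√2*√(f²))/f = √2*√(f²)/f)
U(-8) + q(11 - 1*(-2)) = 3*√2 + √2*√((11 - 1*(-2))²)/(11 - 1*(-2)) = 3*√2 + √2*√((11 + 2)²)/(11 + 2) = 3*√2 + √2*√(13²)/13 = 3*√2 + √2*(1/13)*√169 = 3*√2 + √2*(1/13)*13 = 3*√2 + √2 = 4*√2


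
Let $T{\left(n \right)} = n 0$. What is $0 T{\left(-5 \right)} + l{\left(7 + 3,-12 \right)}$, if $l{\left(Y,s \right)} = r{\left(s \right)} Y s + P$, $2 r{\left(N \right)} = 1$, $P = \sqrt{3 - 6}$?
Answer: $-60 + i \sqrt{3} \approx -60.0 + 1.732 i$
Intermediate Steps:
$P = i \sqrt{3}$ ($P = \sqrt{-3} = i \sqrt{3} \approx 1.732 i$)
$r{\left(N \right)} = \frac{1}{2}$ ($r{\left(N \right)} = \frac{1}{2} \cdot 1 = \frac{1}{2}$)
$l{\left(Y,s \right)} = i \sqrt{3} + \frac{Y s}{2}$ ($l{\left(Y,s \right)} = \frac{Y}{2} s + i \sqrt{3} = \frac{Y s}{2} + i \sqrt{3} = i \sqrt{3} + \frac{Y s}{2}$)
$T{\left(n \right)} = 0$
$0 T{\left(-5 \right)} + l{\left(7 + 3,-12 \right)} = 0 \cdot 0 + \left(i \sqrt{3} + \frac{1}{2} \left(7 + 3\right) \left(-12\right)\right) = 0 + \left(i \sqrt{3} + \frac{1}{2} \cdot 10 \left(-12\right)\right) = 0 - \left(60 - i \sqrt{3}\right) = -60 + i \sqrt{3}$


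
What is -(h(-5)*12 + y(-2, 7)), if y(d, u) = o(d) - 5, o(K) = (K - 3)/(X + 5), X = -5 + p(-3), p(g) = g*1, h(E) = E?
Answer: 190/3 ≈ 63.333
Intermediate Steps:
p(g) = g
X = -8 (X = -5 - 3 = -8)
o(K) = 1 - K/3 (o(K) = (K - 3)/(-8 + 5) = (-3 + K)/(-3) = (-3 + K)*(-⅓) = 1 - K/3)
y(d, u) = -4 - d/3 (y(d, u) = (1 - d/3) - 5 = -4 - d/3)
-(h(-5)*12 + y(-2, 7)) = -(-5*12 + (-4 - ⅓*(-2))) = -(-60 + (-4 + ⅔)) = -(-60 - 10/3) = -1*(-190/3) = 190/3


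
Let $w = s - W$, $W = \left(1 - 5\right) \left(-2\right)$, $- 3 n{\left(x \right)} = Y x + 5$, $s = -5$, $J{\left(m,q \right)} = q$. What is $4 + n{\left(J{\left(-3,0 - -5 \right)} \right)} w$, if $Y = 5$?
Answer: $134$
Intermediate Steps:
$n{\left(x \right)} = - \frac{5}{3} - \frac{5 x}{3}$ ($n{\left(x \right)} = - \frac{5 x + 5}{3} = - \frac{5 + 5 x}{3} = - \frac{5}{3} - \frac{5 x}{3}$)
$W = 8$ ($W = \left(-4\right) \left(-2\right) = 8$)
$w = -13$ ($w = -5 - 8 = -13$)
$4 + n{\left(J{\left(-3,0 - -5 \right)} \right)} w = 4 + \left(- \frac{5}{3} - \frac{5 \left(0 - -5\right)}{3}\right) \left(-13\right) = 4 + \left(- \frac{5}{3} - \frac{5 \left(0 + 5\right)}{3}\right) \left(-13\right) = 4 + \left(- \frac{5}{3} - \frac{25}{3}\right) \left(-13\right) = 4 - -130 = 4 + 130 = 134$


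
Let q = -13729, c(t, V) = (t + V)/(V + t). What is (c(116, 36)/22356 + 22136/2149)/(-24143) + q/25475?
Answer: -15936918117371243/29548534307663700 ≈ -0.53935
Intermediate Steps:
c(t, V) = 1 (c(t, V) = (V + t)/(V + t) = 1)
(c(116, 36)/22356 + 22136/2149)/(-24143) + q/25475 = (1/22356 + 22136/2149)/(-24143) - 13729/25475 = (1*(1/22356) + 22136*(1/2149))*(-1/24143) - 13729*1/25475 = (1/22356 + 22136/2149)*(-1/24143) - 13729/25475 = (494874565/48043044)*(-1/24143) - 13729/25475 = -494874565/1159903211292 - 13729/25475 = -15936918117371243/29548534307663700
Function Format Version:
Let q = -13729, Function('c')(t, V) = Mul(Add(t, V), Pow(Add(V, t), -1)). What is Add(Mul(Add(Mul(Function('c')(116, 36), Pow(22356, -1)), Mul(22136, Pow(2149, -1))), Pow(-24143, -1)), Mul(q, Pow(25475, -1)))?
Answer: Rational(-15936918117371243, 29548534307663700) ≈ -0.53935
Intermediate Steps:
Function('c')(t, V) = 1 (Function('c')(t, V) = Mul(Add(V, t), Pow(Add(V, t), -1)) = 1)
Add(Mul(Add(Mul(Function('c')(116, 36), Pow(22356, -1)), Mul(22136, Pow(2149, -1))), Pow(-24143, -1)), Mul(q, Pow(25475, -1))) = Add(Mul(Add(Mul(1, Pow(22356, -1)), Mul(22136, Pow(2149, -1))), Pow(-24143, -1)), Mul(-13729, Pow(25475, -1))) = Add(Mul(Add(Mul(1, Rational(1, 22356)), Mul(22136, Rational(1, 2149))), Rational(-1, 24143)), Mul(-13729, Rational(1, 25475))) = Add(Mul(Add(Rational(1, 22356), Rational(22136, 2149)), Rational(-1, 24143)), Rational(-13729, 25475)) = Add(Mul(Rational(494874565, 48043044), Rational(-1, 24143)), Rational(-13729, 25475)) = Add(Rational(-494874565, 1159903211292), Rational(-13729, 25475)) = Rational(-15936918117371243, 29548534307663700)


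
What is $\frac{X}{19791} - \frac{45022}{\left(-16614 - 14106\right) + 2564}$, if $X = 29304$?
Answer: $\frac{95339657}{30957522} \approx 3.0797$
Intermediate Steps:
$\frac{X}{19791} - \frac{45022}{\left(-16614 - 14106\right) + 2564} = \frac{29304}{19791} - \frac{45022}{\left(-16614 - 14106\right) + 2564} = 29304 \cdot \frac{1}{19791} - \frac{45022}{-30720 + 2564} = \frac{3256}{2199} - \frac{45022}{-28156} = \frac{3256}{2199} - - \frac{22511}{14078} = \frac{3256}{2199} + \frac{22511}{14078} = \frac{95339657}{30957522}$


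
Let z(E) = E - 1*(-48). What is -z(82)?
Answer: -130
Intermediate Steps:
z(E) = 48 + E (z(E) = E + 48 = 48 + E)
-z(82) = -(48 + 82) = -1*130 = -130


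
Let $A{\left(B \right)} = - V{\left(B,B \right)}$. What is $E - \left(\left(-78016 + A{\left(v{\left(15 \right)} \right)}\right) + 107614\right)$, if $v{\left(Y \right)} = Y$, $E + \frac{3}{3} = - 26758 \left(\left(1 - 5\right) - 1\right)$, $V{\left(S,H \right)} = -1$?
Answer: $104190$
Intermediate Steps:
$E = 133789$ ($E = -1 - 26758 \left(\left(1 - 5\right) - 1\right) = -1 - 26758 \left(-4 - 1\right) = -1 - -133790 = -1 + 133790 = 133789$)
$A{\left(B \right)} = 1$ ($A{\left(B \right)} = \left(-1\right) \left(-1\right) = 1$)
$E - \left(\left(-78016 + A{\left(v{\left(15 \right)} \right)}\right) + 107614\right) = 133789 - \left(\left(-78016 + 1\right) + 107614\right) = 133789 - \left(-78015 + 107614\right) = 133789 - 29599 = 104190$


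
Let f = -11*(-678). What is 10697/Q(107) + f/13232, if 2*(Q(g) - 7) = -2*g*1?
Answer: -17599613/165400 ≈ -106.41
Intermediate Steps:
Q(g) = 7 - g (Q(g) = 7 + (-2*g*1)/2 = 7 + (-2*g)/2 = 7 - g)
f = 7458
10697/Q(107) + f/13232 = 10697/(7 - 1*107) + 7458/13232 = 10697/(7 - 107) + 7458*(1/13232) = 10697/(-100) + 3729/6616 = 10697*(-1/100) + 3729/6616 = -10697/100 + 3729/6616 = -17599613/165400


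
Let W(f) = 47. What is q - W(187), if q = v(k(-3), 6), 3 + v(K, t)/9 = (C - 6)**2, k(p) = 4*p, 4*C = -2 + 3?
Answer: 3577/16 ≈ 223.56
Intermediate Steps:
C = 1/4 (C = (-2 + 3)/4 = (1/4)*1 = 1/4 ≈ 0.25000)
v(K, t) = 4329/16 (v(K, t) = -27 + 9*(1/4 - 6)**2 = -27 + 9*(-23/4)**2 = -27 + 9*(529/16) = -27 + 4761/16 = 4329/16)
q = 4329/16 ≈ 270.56
q - W(187) = 4329/16 - 1*47 = 4329/16 - 47 = 3577/16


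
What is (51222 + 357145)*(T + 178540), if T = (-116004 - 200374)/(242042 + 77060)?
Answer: 11632773949595817/159551 ≈ 7.2909e+10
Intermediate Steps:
T = -158189/159551 (T = -316378/319102 = -316378*1/319102 = -158189/159551 ≈ -0.99146)
(51222 + 357145)*(T + 178540) = (51222 + 357145)*(-158189/159551 + 178540) = 408367*(28486077351/159551) = 11632773949595817/159551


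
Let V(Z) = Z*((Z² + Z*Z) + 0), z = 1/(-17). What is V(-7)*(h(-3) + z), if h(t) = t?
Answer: 35672/17 ≈ 2098.4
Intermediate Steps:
z = -1/17 ≈ -0.058824
V(Z) = 2*Z³ (V(Z) = Z*((Z² + Z²) + 0) = Z*(2*Z² + 0) = Z*(2*Z²) = 2*Z³)
V(-7)*(h(-3) + z) = (2*(-7)³)*(-3 - 1/17) = (2*(-343))*(-52/17) = -686*(-52/17) = 35672/17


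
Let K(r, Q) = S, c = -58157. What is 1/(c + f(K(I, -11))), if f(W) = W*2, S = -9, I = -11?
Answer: -1/58175 ≈ -1.7190e-5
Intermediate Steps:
K(r, Q) = -9
f(W) = 2*W
1/(c + f(K(I, -11))) = 1/(-58157 + 2*(-9)) = 1/(-58157 - 18) = 1/(-58175) = -1/58175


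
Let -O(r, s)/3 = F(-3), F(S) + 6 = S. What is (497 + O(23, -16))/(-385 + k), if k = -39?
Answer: -131/106 ≈ -1.2358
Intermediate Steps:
F(S) = -6 + S
O(r, s) = 27 (O(r, s) = -3*(-6 - 3) = -3*(-9) = 27)
(497 + O(23, -16))/(-385 + k) = (497 + 27)/(-385 - 39) = 524/(-424) = 524*(-1/424) = -131/106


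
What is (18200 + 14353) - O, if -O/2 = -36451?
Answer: -40349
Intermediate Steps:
O = 72902 (O = -2*(-36451) = 72902)
(18200 + 14353) - O = (18200 + 14353) - 1*72902 = 32553 - 72902 = -40349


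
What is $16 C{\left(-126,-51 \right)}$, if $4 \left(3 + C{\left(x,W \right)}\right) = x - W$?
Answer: $-348$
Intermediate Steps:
$C{\left(x,W \right)} = -3 - \frac{W}{4} + \frac{x}{4}$ ($C{\left(x,W \right)} = -3 + \frac{x - W}{4} = -3 - \left(- \frac{x}{4} + \frac{W}{4}\right) = -3 - \frac{W}{4} + \frac{x}{4}$)
$16 C{\left(-126,-51 \right)} = 16 \left(-3 - - \frac{51}{4} + \frac{1}{4} \left(-126\right)\right) = 16 \left(-3 + \frac{51}{4} - \frac{63}{2}\right) = 16 \left(- \frac{87}{4}\right) = -348$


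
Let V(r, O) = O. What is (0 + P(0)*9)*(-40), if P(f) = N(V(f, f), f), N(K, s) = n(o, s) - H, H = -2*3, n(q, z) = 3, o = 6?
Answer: -3240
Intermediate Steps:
H = -6
N(K, s) = 9 (N(K, s) = 3 - 1*(-6) = 3 + 6 = 9)
P(f) = 9
(0 + P(0)*9)*(-40) = (0 + 9*9)*(-40) = (0 + 81)*(-40) = 81*(-40) = -3240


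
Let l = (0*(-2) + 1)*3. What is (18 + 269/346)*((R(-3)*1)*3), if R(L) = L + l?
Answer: 0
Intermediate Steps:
l = 3 (l = (0 + 1)*3 = 1*3 = 3)
R(L) = 3 + L (R(L) = L + 3 = 3 + L)
(18 + 269/346)*((R(-3)*1)*3) = (18 + 269/346)*(((3 - 3)*1)*3) = (18 + 269*(1/346))*((0*1)*3) = (18 + 269/346)*(0*3) = (6497/346)*0 = 0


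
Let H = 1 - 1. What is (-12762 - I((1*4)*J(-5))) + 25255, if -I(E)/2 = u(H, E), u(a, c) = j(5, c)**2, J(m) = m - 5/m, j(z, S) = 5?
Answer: 12543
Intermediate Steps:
H = 0
u(a, c) = 25 (u(a, c) = 5**2 = 25)
I(E) = -50 (I(E) = -2*25 = -50)
(-12762 - I((1*4)*J(-5))) + 25255 = (-12762 - 1*(-50)) + 25255 = (-12762 + 50) + 25255 = -12712 + 25255 = 12543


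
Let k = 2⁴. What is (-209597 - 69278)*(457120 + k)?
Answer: -127483802000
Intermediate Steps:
k = 16
(-209597 - 69278)*(457120 + k) = (-209597 - 69278)*(457120 + 16) = -278875*457136 = -127483802000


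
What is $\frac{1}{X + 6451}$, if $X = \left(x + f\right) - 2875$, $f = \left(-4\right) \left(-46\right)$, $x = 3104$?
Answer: $\frac{1}{6864} \approx 0.00014569$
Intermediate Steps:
$f = 184$
$X = 413$ ($X = \left(3104 + 184\right) - 2875 = 3288 - 2875 = 413$)
$\frac{1}{X + 6451} = \frac{1}{413 + 6451} = \frac{1}{6864}$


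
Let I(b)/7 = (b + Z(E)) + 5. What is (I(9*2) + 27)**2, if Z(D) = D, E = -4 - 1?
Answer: 23409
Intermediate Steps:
E = -5
I(b) = 7*b (I(b) = 7*((b - 5) + 5) = 7*((-5 + b) + 5) = 7*b)
(I(9*2) + 27)**2 = (7*(9*2) + 27)**2 = (7*18 + 27)**2 = (126 + 27)**2 = 153**2 = 23409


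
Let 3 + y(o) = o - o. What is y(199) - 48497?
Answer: -48500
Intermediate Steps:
y(o) = -3 (y(o) = -3 + (o - o) = -3 + 0 = -3)
y(199) - 48497 = -3 - 48497 = -48500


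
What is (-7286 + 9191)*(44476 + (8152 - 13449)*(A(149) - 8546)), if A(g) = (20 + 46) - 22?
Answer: 85876580850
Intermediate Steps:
A(g) = 44 (A(g) = 66 - 22 = 44)
(-7286 + 9191)*(44476 + (8152 - 13449)*(A(149) - 8546)) = (-7286 + 9191)*(44476 + (8152 - 13449)*(44 - 8546)) = 1905*(44476 - 5297*(-8502)) = 1905*(44476 + 45035094) = 1905*45079570 = 85876580850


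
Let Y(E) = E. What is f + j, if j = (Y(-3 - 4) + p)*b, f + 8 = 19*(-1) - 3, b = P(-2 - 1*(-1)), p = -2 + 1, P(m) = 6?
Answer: -78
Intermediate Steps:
p = -1
b = 6
f = -30 (f = -8 + (19*(-1) - 3) = -8 + (-19 - 3) = -8 - 22 = -30)
j = -48 (j = ((-3 - 4) - 1)*6 = (-7 - 1)*6 = -8*6 = -48)
f + j = -30 - 48 = -78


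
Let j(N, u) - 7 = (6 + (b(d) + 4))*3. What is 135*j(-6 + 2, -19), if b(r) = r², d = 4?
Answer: 11475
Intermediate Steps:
j(N, u) = 85 (j(N, u) = 7 + (6 + (4² + 4))*3 = 7 + (6 + (16 + 4))*3 = 7 + (6 + 20)*3 = 7 + 26*3 = 7 + 78 = 85)
135*j(-6 + 2, -19) = 135*85 = 11475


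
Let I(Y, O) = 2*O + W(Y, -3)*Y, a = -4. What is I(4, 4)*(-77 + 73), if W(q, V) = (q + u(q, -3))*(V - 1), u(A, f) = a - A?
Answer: -288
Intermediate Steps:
u(A, f) = -4 - A
W(q, V) = 4 - 4*V (W(q, V) = (q + (-4 - q))*(V - 1) = -4*(-1 + V) = 4 - 4*V)
I(Y, O) = 2*O + 16*Y (I(Y, O) = 2*O + (4 - 4*(-3))*Y = 2*O + (4 + 12)*Y = 2*O + 16*Y)
I(4, 4)*(-77 + 73) = (2*4 + 16*4)*(-77 + 73) = (8 + 64)*(-4) = 72*(-4) = -288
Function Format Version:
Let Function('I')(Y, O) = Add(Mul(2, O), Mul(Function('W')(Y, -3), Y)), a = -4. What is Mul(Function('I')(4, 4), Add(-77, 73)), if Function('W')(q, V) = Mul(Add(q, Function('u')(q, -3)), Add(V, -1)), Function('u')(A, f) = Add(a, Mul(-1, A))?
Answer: -288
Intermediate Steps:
Function('u')(A, f) = Add(-4, Mul(-1, A))
Function('W')(q, V) = Add(4, Mul(-4, V)) (Function('W')(q, V) = Mul(Add(q, Add(-4, Mul(-1, q))), Add(V, -1)) = Mul(-4, Add(-1, V)) = Add(4, Mul(-4, V)))
Function('I')(Y, O) = Add(Mul(2, O), Mul(16, Y)) (Function('I')(Y, O) = Add(Mul(2, O), Mul(Add(4, Mul(-4, -3)), Y)) = Add(Mul(2, O), Mul(Add(4, 12), Y)) = Add(Mul(2, O), Mul(16, Y)))
Mul(Function('I')(4, 4), Add(-77, 73)) = Mul(Add(Mul(2, 4), Mul(16, 4)), Add(-77, 73)) = Mul(Add(8, 64), -4) = Mul(72, -4) = -288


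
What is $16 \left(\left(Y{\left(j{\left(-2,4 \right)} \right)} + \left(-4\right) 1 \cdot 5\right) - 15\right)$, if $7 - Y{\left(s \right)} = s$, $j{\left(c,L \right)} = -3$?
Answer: $-400$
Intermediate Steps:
$Y{\left(s \right)} = 7 - s$
$16 \left(\left(Y{\left(j{\left(-2,4 \right)} \right)} + \left(-4\right) 1 \cdot 5\right) - 15\right) = 16 \left(\left(\left(7 - -3\right) + \left(-4\right) 1 \cdot 5\right) - 15\right) = 16 \left(\left(\left(7 + 3\right) - 20\right) - 15\right) = 16 \left(\left(10 - 20\right) - 15\right) = 16 \left(-10 - 15\right) = 16 \left(-25\right) = -400$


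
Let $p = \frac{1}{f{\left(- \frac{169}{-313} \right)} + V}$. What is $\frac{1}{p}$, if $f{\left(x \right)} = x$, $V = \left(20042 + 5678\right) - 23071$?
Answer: $\frac{829306}{313} \approx 2649.5$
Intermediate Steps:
$V = 2649$ ($V = 25720 - 23071 = 2649$)
$p = \frac{313}{829306}$ ($p = \frac{1}{- \frac{169}{-313} + 2649} = \frac{1}{\left(-169\right) \left(- \frac{1}{313}\right) + 2649} = \frac{1}{\frac{169}{313} + 2649} = \frac{1}{\frac{829306}{313}} = \frac{313}{829306} \approx 0.00037742$)
$\frac{1}{p} = \frac{1}{\frac{313}{829306}} = \frac{829306}{313}$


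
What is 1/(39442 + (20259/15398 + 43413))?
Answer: 15398/1275821549 ≈ 1.2069e-5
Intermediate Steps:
1/(39442 + (20259/15398 + 43413)) = 1/(39442 + 668493633/15398) = 1/(1275821549/15398) = 15398/1275821549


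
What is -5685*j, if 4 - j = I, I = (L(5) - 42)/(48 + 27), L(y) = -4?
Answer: -131134/5 ≈ -26227.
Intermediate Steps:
I = -46/75 (I = (-4 - 42)/(48 + 27) = -46/75 ≈ -0.61333)
j = 346/75 (j = 4 - 1*(-46/75) = 4 + 46/75 = 346/75 ≈ 4.6133)
-5685*j = -5685*346/75 = -131134/5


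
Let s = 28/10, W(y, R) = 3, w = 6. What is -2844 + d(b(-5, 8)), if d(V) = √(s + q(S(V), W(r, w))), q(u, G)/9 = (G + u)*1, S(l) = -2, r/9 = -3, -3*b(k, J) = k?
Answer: -2844 + √295/5 ≈ -2840.6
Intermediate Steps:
b(k, J) = -k/3
r = -27 (r = 9*(-3) = -27)
q(u, G) = 9*G + 9*u (q(u, G) = 9*((G + u)*1) = 9*(G + u) = 9*G + 9*u)
s = 14/5 (s = 28*(⅒) = 14/5 ≈ 2.8000)
d(V) = √295/5 (d(V) = √(14/5 + (9*3 + 9*(-2))) = √(14/5 + (27 - 18)) = √(14/5 + 9) = √(59/5) = √295/5)
-2844 + d(b(-5, 8)) = -2844 + √295/5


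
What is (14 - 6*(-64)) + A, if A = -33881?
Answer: -33483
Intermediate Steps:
(14 - 6*(-64)) + A = (14 - 6*(-64)) - 33881 = (14 + 384) - 33881 = 398 - 33881 = -33483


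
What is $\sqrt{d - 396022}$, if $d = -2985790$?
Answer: $2 i \sqrt{845453} \approx 1839.0 i$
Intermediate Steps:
$\sqrt{d - 396022} = \sqrt{-2985790 - 396022} = \sqrt{-3381812} = 2 i \sqrt{845453}$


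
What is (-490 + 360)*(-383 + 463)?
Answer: -10400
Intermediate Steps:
(-490 + 360)*(-383 + 463) = -130*80 = -10400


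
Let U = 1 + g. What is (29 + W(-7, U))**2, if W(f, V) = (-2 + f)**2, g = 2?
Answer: 12100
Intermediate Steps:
U = 3 (U = 1 + 2 = 3)
(29 + W(-7, U))**2 = (29 + (-2 - 7)**2)**2 = (29 + (-9)**2)**2 = (29 + 81)**2 = 110**2 = 12100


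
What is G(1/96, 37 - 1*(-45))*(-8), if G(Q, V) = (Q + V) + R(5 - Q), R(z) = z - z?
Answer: -7873/12 ≈ -656.08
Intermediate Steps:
R(z) = 0
G(Q, V) = Q + V (G(Q, V) = (Q + V) + 0 = Q + V)
G(1/96, 37 - 1*(-45))*(-8) = (1/96 + (37 - 1*(-45)))*(-8) = (1/96 + (37 + 45))*(-8) = (1/96 + 82)*(-8) = (7873/96)*(-8) = -7873/12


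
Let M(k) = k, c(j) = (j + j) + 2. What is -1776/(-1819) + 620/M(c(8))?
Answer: 579874/16371 ≈ 35.421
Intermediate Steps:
c(j) = 2 + 2*j (c(j) = 2*j + 2 = 2 + 2*j)
-1776/(-1819) + 620/M(c(8)) = -1776/(-1819) + 620/(2 + 2*8) = -1776*(-1/1819) + 620/(2 + 16) = 1776/1819 + 620/18 = 1776/1819 + 620*(1/18) = 1776/1819 + 310/9 = 579874/16371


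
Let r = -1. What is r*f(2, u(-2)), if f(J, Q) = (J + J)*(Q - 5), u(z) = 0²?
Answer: 20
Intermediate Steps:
u(z) = 0
f(J, Q) = 2*J*(-5 + Q) (f(J, Q) = (2*J)*(-5 + Q) = 2*J*(-5 + Q))
r*f(2, u(-2)) = -2*2*(-5 + 0) = -2*2*(-5) = -1*(-20) = 20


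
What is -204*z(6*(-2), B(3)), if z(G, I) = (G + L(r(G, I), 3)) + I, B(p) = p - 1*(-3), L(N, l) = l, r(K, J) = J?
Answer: 612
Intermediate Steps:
B(p) = 3 + p (B(p) = p + 3 = 3 + p)
z(G, I) = 3 + G + I (z(G, I) = (G + 3) + I = (3 + G) + I = 3 + G + I)
-204*z(6*(-2), B(3)) = -204*(3 + 6*(-2) + (3 + 3)) = -204*(3 - 12 + 6) = -204*(-3) = 612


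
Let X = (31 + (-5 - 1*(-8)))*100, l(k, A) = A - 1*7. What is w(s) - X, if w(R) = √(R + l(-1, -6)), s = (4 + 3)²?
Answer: -3394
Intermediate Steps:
s = 49 (s = 7² = 49)
l(k, A) = -7 + A (l(k, A) = A - 7 = -7 + A)
w(R) = √(-13 + R) (w(R) = √(R + (-7 - 6)) = √(R - 13) = √(-13 + R))
X = 3400 (X = (31 + (-5 + 8))*100 = (31 + 3)*100 = 34*100 = 3400)
w(s) - X = √(-13 + 49) - 1*3400 = √36 - 3400 = 6 - 3400 = -3394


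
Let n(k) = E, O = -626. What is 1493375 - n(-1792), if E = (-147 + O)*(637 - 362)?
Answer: 1705950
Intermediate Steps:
E = -212575 (E = (-147 - 626)*(637 - 362) = -773*275 = -212575)
n(k) = -212575
1493375 - n(-1792) = 1493375 - 1*(-212575) = 1493375 + 212575 = 1705950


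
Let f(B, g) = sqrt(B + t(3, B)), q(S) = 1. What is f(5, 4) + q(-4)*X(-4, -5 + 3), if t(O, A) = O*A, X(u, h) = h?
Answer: -2 + 2*sqrt(5) ≈ 2.4721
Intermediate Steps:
t(O, A) = A*O
f(B, g) = 2*sqrt(B) (f(B, g) = sqrt(B + B*3) = sqrt(B + 3*B) = sqrt(4*B) = 2*sqrt(B))
f(5, 4) + q(-4)*X(-4, -5 + 3) = 2*sqrt(5) + 1*(-5 + 3) = 2*sqrt(5) + 1*(-2) = 2*sqrt(5) - 2 = -2 + 2*sqrt(5)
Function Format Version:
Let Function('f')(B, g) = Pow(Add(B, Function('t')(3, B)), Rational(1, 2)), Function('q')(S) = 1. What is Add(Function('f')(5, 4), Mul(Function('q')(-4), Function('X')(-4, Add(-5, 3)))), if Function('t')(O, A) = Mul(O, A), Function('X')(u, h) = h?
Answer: Add(-2, Mul(2, Pow(5, Rational(1, 2)))) ≈ 2.4721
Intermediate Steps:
Function('t')(O, A) = Mul(A, O)
Function('f')(B, g) = Mul(2, Pow(B, Rational(1, 2))) (Function('f')(B, g) = Pow(Add(B, Mul(B, 3)), Rational(1, 2)) = Pow(Add(B, Mul(3, B)), Rational(1, 2)) = Pow(Mul(4, B), Rational(1, 2)) = Mul(2, Pow(B, Rational(1, 2))))
Add(Function('f')(5, 4), Mul(Function('q')(-4), Function('X')(-4, Add(-5, 3)))) = Add(Mul(2, Pow(5, Rational(1, 2))), Mul(1, Add(-5, 3))) = Add(Mul(2, Pow(5, Rational(1, 2))), Mul(1, -2)) = Add(Mul(2, Pow(5, Rational(1, 2))), -2) = Add(-2, Mul(2, Pow(5, Rational(1, 2))))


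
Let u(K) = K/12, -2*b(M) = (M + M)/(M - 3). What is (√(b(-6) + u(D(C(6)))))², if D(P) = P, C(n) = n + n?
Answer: ⅓ ≈ 0.33333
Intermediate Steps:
C(n) = 2*n
b(M) = -M/(-3 + M) (b(M) = -(M + M)/(2*(M - 3)) = -2*M/(2*(-3 + M)) = -M/(-3 + M))
u(K) = K/12 (u(K) = K*(1/12) = K/12)
(√(b(-6) + u(D(C(6)))))² = (√(-1*(-6)/(-3 - 6) + (2*6)/12))² = (√(-1*(-6)/(-9) + (1/12)*12))² = (√(-1*(-6)*(-⅑) + 1))² = (√(-⅔ + 1))² = (√(⅓))² = (√3/3)² = ⅓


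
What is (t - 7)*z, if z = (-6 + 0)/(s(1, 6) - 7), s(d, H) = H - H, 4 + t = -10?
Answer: -18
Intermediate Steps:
t = -14 (t = -4 - 10 = -14)
s(d, H) = 0
z = 6/7 (z = (-6 + 0)/(0 - 7) = -6/(-7) = -6*(-1/7) = 6/7 ≈ 0.85714)
(t - 7)*z = (-14 - 7)*(6/7) = -21*6/7 = -18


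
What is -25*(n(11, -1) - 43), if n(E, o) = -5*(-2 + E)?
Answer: 2200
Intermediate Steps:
n(E, o) = 10 - 5*E
-25*(n(11, -1) - 43) = -25*((10 - 5*11) - 43) = -25*((10 - 55) - 43) = -25*(-45 - 43) = -25*(-88) = 2200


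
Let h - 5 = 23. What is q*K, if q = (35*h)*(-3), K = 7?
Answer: -20580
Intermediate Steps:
h = 28 (h = 5 + 23 = 28)
q = -2940 (q = (35*28)*(-3) = 980*(-3) = -2940)
q*K = -2940*7 = -20580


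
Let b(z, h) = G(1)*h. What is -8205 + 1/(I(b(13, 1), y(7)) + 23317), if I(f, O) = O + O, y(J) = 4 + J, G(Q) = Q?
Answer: -191496494/23339 ≈ -8205.0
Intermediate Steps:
b(z, h) = h (b(z, h) = 1*h = h)
I(f, O) = 2*O
-8205 + 1/(I(b(13, 1), y(7)) + 23317) = -8205 + 1/(2*(4 + 7) + 23317) = -8205 + 1/(2*11 + 23317) = -8205 + 1/(22 + 23317) = -8205 + 1/23339 = -191496494/23339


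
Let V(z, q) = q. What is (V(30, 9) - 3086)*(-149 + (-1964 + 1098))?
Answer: 3123155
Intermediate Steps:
(V(30, 9) - 3086)*(-149 + (-1964 + 1098)) = (9 - 3086)*(-149 + (-1964 + 1098)) = -3077*(-149 - 866) = -3077*(-1015) = 3123155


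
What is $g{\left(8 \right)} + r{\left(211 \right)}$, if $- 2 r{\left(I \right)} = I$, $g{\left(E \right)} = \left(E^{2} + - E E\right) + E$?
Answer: $- \frac{195}{2} \approx -97.5$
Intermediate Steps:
$g{\left(E \right)} = E$ ($g{\left(E \right)} = \left(E^{2} - E^{2}\right) + E = 0 + E = E$)
$r{\left(I \right)} = - \frac{I}{2}$
$g{\left(8 \right)} + r{\left(211 \right)} = 8 - \frac{211}{2} = - \frac{195}{2}$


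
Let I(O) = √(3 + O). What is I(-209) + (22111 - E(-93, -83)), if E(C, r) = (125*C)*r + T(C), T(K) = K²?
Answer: -951413 + I*√206 ≈ -9.5141e+5 + 14.353*I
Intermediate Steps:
E(C, r) = C² + 125*C*r (E(C, r) = (125*C)*r + C² = 125*C*r + C² = C² + 125*C*r)
I(-209) + (22111 - E(-93, -83)) = √(3 - 209) + (22111 - (-93)*(-93 + 125*(-83))) = √(-206) + (22111 - (-93)*(-93 - 10375)) = I*√206 + (22111 - (-93)*(-10468)) = I*√206 + (22111 - 1*973524) = I*√206 + (22111 - 973524) = I*√206 - 951413 = -951413 + I*√206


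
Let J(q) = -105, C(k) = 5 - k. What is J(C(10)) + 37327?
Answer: 37222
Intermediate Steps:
J(C(10)) + 37327 = -105 + 37327 = 37222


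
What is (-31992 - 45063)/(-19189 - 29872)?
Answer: 77055/49061 ≈ 1.5706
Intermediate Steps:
(-31992 - 45063)/(-19189 - 29872) = -77055/(-49061) = -77055*(-1/49061) = 77055/49061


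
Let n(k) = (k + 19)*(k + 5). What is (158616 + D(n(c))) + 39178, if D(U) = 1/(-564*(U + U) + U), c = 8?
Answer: 78242757137/395577 ≈ 1.9779e+5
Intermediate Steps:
n(k) = (5 + k)*(19 + k) (n(k) = (19 + k)*(5 + k) = (5 + k)*(19 + k))
D(U) = -1/(1127*U) (D(U) = 1/(-1128*U + U) = 1/(-1127*U) = -1/(1127*U))
(158616 + D(n(c))) + 39178 = (158616 - 1/(1127*(95 + 8² + 24*8))) + 39178 = (158616 - 1/(1127*(95 + 64 + 192))) + 39178 = (158616 - 1/1127/351) + 39178 = (158616 - 1/1127*1/351) + 39178 = (158616 - 1/395577) + 39178 = 62744841431/395577 + 39178 = 78242757137/395577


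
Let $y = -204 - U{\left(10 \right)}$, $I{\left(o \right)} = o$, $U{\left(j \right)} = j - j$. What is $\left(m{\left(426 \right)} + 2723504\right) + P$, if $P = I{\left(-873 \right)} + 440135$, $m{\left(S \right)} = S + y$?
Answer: $3162988$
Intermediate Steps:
$U{\left(j \right)} = 0$
$y = -204$ ($y = -204 - 0 = -204 + 0 = -204$)
$m{\left(S \right)} = -204 + S$ ($m{\left(S \right)} = S - 204 = -204 + S$)
$P = 439262$ ($P = -873 + 440135 = 439262$)
$\left(m{\left(426 \right)} + 2723504\right) + P = \left(\left(-204 + 426\right) + 2723504\right) + 439262 = \left(222 + 2723504\right) + 439262 = 2723726 + 439262 = 3162988$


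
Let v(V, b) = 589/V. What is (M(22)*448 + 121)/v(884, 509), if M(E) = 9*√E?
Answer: 106964/589 + 3564288*√22/589 ≈ 28565.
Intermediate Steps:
(M(22)*448 + 121)/v(884, 509) = ((9*√22)*448 + 121)/((589/884)) = (4032*√22 + 121)/((589*(1/884))) = (121 + 4032*√22)/(589/884) = (121 + 4032*√22)*(884/589) = 106964/589 + 3564288*√22/589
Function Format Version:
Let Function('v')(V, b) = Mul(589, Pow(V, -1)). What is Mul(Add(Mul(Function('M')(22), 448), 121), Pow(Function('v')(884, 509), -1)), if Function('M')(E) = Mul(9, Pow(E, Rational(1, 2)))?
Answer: Add(Rational(106964, 589), Mul(Rational(3564288, 589), Pow(22, Rational(1, 2)))) ≈ 28565.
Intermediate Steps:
Mul(Add(Mul(Function('M')(22), 448), 121), Pow(Function('v')(884, 509), -1)) = Mul(Add(Mul(Mul(9, Pow(22, Rational(1, 2))), 448), 121), Pow(Mul(589, Pow(884, -1)), -1)) = Mul(Add(Mul(4032, Pow(22, Rational(1, 2))), 121), Pow(Mul(589, Rational(1, 884)), -1)) = Mul(Add(121, Mul(4032, Pow(22, Rational(1, 2)))), Pow(Rational(589, 884), -1)) = Mul(Add(121, Mul(4032, Pow(22, Rational(1, 2)))), Rational(884, 589)) = Add(Rational(106964, 589), Mul(Rational(3564288, 589), Pow(22, Rational(1, 2))))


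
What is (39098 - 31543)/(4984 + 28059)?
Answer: 7555/33043 ≈ 0.22864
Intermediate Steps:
(39098 - 31543)/(4984 + 28059) = 7555/33043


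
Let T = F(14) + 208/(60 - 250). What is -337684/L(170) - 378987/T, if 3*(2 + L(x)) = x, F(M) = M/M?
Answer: 491291666/123 ≈ 3.9942e+6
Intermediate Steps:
F(M) = 1
L(x) = -2 + x/3
T = -9/95 (T = 1 + 208/(60 - 250) = 1 + 208/(-190) = 1 + 208*(-1/190) = 1 - 104/95 = -9/95 ≈ -0.094737)
-337684/L(170) - 378987/T = -337684/(-2 + (⅓)*170) - 378987/(-9/95) = -337684/(-2 + 170/3) - 378987*(-95/9) = -337684/164/3 + 12001255/3 = -337684*3/164 + 12001255/3 = -253263/41 + 12001255/3 = 491291666/123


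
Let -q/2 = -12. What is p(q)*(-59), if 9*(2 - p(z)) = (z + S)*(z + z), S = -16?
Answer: 7198/3 ≈ 2399.3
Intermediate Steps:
q = 24 (q = -2*(-12) = 24)
p(z) = 2 - 2*z*(-16 + z)/9 (p(z) = 2 - (z - 16)*(z + z)/9 = 2 - (-16 + z)*2*z/9 = 2 - 2*z*(-16 + z)/9)
p(q)*(-59) = (2 - 2/9*24**2 + (32/9)*24)*(-59) = (2 - 2/9*576 + 256/3)*(-59) = (2 - 128 + 256/3)*(-59) = -122/3*(-59) = 7198/3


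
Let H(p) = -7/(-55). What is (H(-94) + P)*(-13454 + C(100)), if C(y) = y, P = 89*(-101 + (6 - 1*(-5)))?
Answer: 534819202/5 ≈ 1.0696e+8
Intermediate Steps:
P = -8010 (P = 89*(-101 + (6 + 5)) = 89*(-101 + 11) = 89*(-90) = -8010)
H(p) = 7/55 (H(p) = -7*(-1/55) = 7/55)
(H(-94) + P)*(-13454 + C(100)) = (7/55 - 8010)*(-13454 + 100) = -440543/55*(-13354) = 534819202/5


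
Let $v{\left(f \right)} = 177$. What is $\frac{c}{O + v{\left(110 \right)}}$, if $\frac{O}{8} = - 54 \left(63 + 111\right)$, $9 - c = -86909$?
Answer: $- \frac{86918}{74991} \approx -1.159$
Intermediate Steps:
$c = 86918$ ($c = 9 - -86909 = 9 + 86909 = 86918$)
$O = -75168$ ($O = 8 \left(- 54 \left(63 + 111\right)\right) = 8 \left(\left(-54\right) 174\right) = 8 \left(-9396\right) = -75168$)
$\frac{c}{O + v{\left(110 \right)}} = \frac{86918}{-75168 + 177} = \frac{86918}{-74991} = 86918 \left(- \frac{1}{74991}\right) = - \frac{86918}{74991}$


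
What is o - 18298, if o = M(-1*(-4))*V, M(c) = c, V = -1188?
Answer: -23050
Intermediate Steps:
o = -4752 (o = -1*(-4)*(-1188) = 4*(-1188) = -4752)
o - 18298 = -4752 - 18298 = -23050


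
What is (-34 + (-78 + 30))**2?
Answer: 6724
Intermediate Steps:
(-34 + (-78 + 30))**2 = (-34 - 48)**2 = (-82)**2 = 6724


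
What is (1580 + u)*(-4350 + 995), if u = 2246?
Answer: -12836230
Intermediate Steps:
(1580 + u)*(-4350 + 995) = (1580 + 2246)*(-4350 + 995) = 3826*(-3355) = -12836230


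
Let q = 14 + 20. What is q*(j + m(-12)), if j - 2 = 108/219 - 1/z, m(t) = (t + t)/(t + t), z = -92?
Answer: 400061/3358 ≈ 119.14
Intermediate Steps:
q = 34
m(t) = 1 (m(t) = (2*t)/((2*t)) = (2*t)*(1/(2*t)) = 1)
j = 16817/6716 (j = 2 + (108/219 - 1/(-92)) = 2 + (108*(1/219) - 1*(-1/92)) = 2 + (36/73 + 1/92) = 2 + 3385/6716 = 16817/6716 ≈ 2.5040)
q*(j + m(-12)) = 34*(16817/6716 + 1) = 34*(23533/6716) = 400061/3358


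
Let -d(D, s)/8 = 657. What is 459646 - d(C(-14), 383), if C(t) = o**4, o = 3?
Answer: 464902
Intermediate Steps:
C(t) = 81 (C(t) = 3**4 = 81)
d(D, s) = -5256 (d(D, s) = -8*657 = -5256)
459646 - d(C(-14), 383) = 459646 - 1*(-5256) = 459646 + 5256 = 464902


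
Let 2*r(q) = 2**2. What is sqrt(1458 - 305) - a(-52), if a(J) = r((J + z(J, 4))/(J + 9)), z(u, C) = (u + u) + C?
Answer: -2 + sqrt(1153) ≈ 31.956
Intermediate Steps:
z(u, C) = C + 2*u (z(u, C) = 2*u + C = C + 2*u)
r(q) = 2 (r(q) = (1/2)*2**2 = (1/2)*4 = 2)
a(J) = 2
sqrt(1458 - 305) - a(-52) = sqrt(1458 - 305) - 1*2 = sqrt(1153) - 2 = -2 + sqrt(1153)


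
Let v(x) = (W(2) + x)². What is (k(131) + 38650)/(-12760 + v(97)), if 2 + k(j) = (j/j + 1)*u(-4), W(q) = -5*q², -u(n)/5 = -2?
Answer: -38668/6831 ≈ -5.6607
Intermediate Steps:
u(n) = 10 (u(n) = -5*(-2) = 10)
v(x) = (-20 + x)² (v(x) = (-5*2² + x)² = (-5*4 + x)² = (-20 + x)²)
k(j) = 18 (k(j) = -2 + (j/j + 1)*10 = -2 + (1 + 1)*10 = -2 + 2*10 = -2 + 20 = 18)
(k(131) + 38650)/(-12760 + v(97)) = (18 + 38650)/(-12760 + (-20 + 97)²) = 38668/(-12760 + 77²) = 38668/(-12760 + 5929) = 38668/(-6831) = 38668*(-1/6831) = -38668/6831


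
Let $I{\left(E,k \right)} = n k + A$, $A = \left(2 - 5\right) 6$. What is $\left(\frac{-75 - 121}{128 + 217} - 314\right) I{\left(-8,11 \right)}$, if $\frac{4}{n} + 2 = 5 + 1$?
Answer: $\frac{759682}{345} \approx 2202.0$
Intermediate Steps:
$A = -18$ ($A = \left(-3\right) 6 = -18$)
$n = 1$ ($n = \frac{4}{-2 + \left(5 + 1\right)} = \frac{4}{-2 + 6} = \frac{4}{4} = 4 \cdot \frac{1}{4} = 1$)
$I{\left(E,k \right)} = -18 + k$ ($I{\left(E,k \right)} = 1 k - 18 = k - 18 = -18 + k$)
$\left(\frac{-75 - 121}{128 + 217} - 314\right) I{\left(-8,11 \right)} = \left(\frac{-75 - 121}{128 + 217} - 314\right) \left(-18 + 11\right) = \left(- \frac{196}{345} - 314\right) \left(-7\right) = \left(- \frac{108526}{345}\right) \left(-7\right) = \frac{759682}{345}$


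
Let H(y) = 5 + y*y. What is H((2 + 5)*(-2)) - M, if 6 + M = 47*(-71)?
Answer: 3544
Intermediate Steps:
H(y) = 5 + y²
M = -3343 (M = -6 + 47*(-71) = -6 - 3337 = -3343)
H((2 + 5)*(-2)) - M = (5 + ((2 + 5)*(-2))²) - 1*(-3343) = (5 + (7*(-2))²) + 3343 = (5 + (-14)²) + 3343 = (5 + 196) + 3343 = 201 + 3343 = 3544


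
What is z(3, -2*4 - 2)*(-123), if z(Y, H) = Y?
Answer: -369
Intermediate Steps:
z(3, -2*4 - 2)*(-123) = 3*(-123) = -369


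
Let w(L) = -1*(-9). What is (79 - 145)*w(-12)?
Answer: -594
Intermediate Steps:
w(L) = 9
(79 - 145)*w(-12) = (79 - 145)*9 = -66*9 = -594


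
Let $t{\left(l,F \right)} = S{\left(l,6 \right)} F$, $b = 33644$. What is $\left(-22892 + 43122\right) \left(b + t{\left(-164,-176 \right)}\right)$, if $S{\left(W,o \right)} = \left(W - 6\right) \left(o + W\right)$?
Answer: $-94953874680$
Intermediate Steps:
$S{\left(W,o \right)} = \left(-6 + W\right) \left(W + o\right)$
$t{\left(l,F \right)} = F \left(-36 + l^{2}\right)$ ($t{\left(l,F \right)} = \left(l^{2} - 6 l - 36 + l 6\right) F = \left(l^{2} - 6 l - 36 + 6 l\right) F = \left(-36 + l^{2}\right) F = F \left(-36 + l^{2}\right)$)
$\left(-22892 + 43122\right) \left(b + t{\left(-164,-176 \right)}\right) = \left(-22892 + 43122\right) \left(33644 - 176 \left(-36 + \left(-164\right)^{2}\right)\right) = 20230 \left(33644 - 176 \left(-36 + 26896\right)\right) = 20230 \left(33644 - 4727360\right) = 20230 \left(-4693716\right) = -94953874680$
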